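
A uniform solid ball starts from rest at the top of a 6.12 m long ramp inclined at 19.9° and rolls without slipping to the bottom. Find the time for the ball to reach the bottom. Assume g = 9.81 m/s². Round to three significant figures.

t ≈ 2.27 s

Here I = (2/5)MR², so the shape factor k = I/(MR²) = 0.4.
Newton's second law down the slope: Mg sinθ − f = Ma. The torque equation fR = Iα (with α = a/R) gives f = kMa.
Hence a = g sinθ/(1+k) = 9.81×sin19.9°/1.4 = 2.385 m/s².
Starting from rest, L = ½at², so t = √(2L/a) = √(2×6.12/2.385) ≈ 2.27 s.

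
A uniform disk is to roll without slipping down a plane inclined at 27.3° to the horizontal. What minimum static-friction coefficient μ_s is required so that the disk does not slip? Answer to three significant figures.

μ_min ≈ 0.172

The moment of inertia is (1/2)MR², giving k ≡ I/(MR²) = 0.5.
Newton's second law down the slope: Mg sinθ − f = Ma. The torque equation fR = Iα (with α = a/R) gives f = kMa.
These give a = g sinθ/(1+k) and the required friction f = kMg sinθ/(1+k).
With N = Mg cosθ, the no-slip condition f ≤ μN gives μ_min = f/N = k tanθ/(1+k).
μ_min = 0.5 × tan27.3° / 1.5 ≈ 0.172.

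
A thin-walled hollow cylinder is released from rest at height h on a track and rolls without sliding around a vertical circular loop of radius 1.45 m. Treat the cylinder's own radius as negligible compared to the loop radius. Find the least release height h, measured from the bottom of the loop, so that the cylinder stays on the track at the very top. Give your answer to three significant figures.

h_min ≈ 4.35 m

The moment of inertia is MR², giving k ≡ I/(MR²) = 1.
At the top, contact is just lost when gravity alone supplies the centripetal force: Mg = Mv_top²/r, i.e. v_top² = gr.
With ω = v/R, the kinetic energy at speed v is ½(1+k)Mv² = Mv².
Energy conservation from release (height h) to the top (height 2r): Mgh = Mg(2r) + M·gr.
Thus h_min = 2r + (1+k)r/2 = r(2 + 2/2) = 1.45 × 3 ≈ 4.35 m.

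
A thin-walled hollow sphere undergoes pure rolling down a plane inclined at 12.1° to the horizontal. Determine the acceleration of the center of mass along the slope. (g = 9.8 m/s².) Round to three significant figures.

a ≈ 1.23 m/s²

The moment of inertia is (2/3)MR², giving k ≡ I/(MR²) = 2/3.
Along the incline Mg sinθ − f = Ma, and torque about the center fR = Iα = kMR²(a/R) gives f = kMa.
Eliminating f: Mg sinθ = (1+k)Ma, so a = g sinθ/(1+k) = 9.8 × sin12.1° / 1.667 ≈ 1.23 m/s².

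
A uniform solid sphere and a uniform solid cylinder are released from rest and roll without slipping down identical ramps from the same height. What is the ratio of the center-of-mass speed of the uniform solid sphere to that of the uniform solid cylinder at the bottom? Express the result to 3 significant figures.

Each satisfies Mgh = ½(1+k)Mv² with k = I/(MR²), so v ∝ 1/√(1+k).
For the uniform solid sphere k = 0.4; for the uniform solid cylinder k = 0.5.
v₁/v₂ = √((1+k₂)/(1+k₁)) = √(1.5/1.4) ≈ 1.04.

v_ratio ≈ 1.04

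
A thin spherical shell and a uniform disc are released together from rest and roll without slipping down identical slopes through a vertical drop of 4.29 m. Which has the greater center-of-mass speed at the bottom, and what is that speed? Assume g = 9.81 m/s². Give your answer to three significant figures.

the uniform disc, at v ≈ 7.49 m/s

For rolling without slipping, Mgh = ½(1+k)Mv² where k = I/(MR²), so v = √(2gh/(1+k)).
Thin spherical shell: k = 2/3, giving v = √(2×9.81×4.29/1.667) = 7.106 m/s.
Uniform disc: k = 0.5, giving v = √(2×9.81×4.29/1.5) = 7.491 m/s.
The smaller k wins: the uniform disc, at ≈ 7.49 m/s.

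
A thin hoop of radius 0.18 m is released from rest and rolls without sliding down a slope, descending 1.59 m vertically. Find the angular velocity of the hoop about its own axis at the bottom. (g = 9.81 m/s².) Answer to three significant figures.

The moment of inertia is MR², giving k ≡ I/(MR²) = 1.
The rolling condition ω = v/R makes the rotational term ½I(v/R)² = ½kMv², so KE_total = ½(1+k)Mv² = Mv².
Energy conservation Mgh = ½(1+k)Mv² gives v = √(2gh/(1+k)) = √(2 × 9.81 × 1.59 / 2) = 3.949 m/s.
The angular speed follows from ω = v/R = 3.949/0.18 ≈ 21.9 rad/s.

ω ≈ 21.9 rad/s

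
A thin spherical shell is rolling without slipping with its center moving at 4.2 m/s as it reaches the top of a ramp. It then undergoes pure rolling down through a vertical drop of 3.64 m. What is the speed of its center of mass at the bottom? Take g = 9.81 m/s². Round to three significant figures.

v ≈ 7.78 m/s

With I = (2/3)MR², the ratio k = I/(MR²) is 2/3.
Rolling without slipping gives ω = v/R, so the total kinetic energy is ½Mv² + ½Iω² = ½(1+k)Mv² = (5/6)Mv².
Conserving energy between top and bottom: (5/6)Mv² = (5/6)Mv₀² + Mgh, hence v² = v₀² + 2gh/(1+k).
v = √(4.2² + 2×9.81×3.64/1.667) = √60.49 ≈ 7.78 m/s.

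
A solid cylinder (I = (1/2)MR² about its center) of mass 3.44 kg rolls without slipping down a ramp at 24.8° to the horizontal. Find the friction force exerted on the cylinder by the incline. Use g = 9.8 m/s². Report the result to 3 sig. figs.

Here I = (1/2)MR², so the shape factor k = I/(MR²) = 0.5.
Newton's second law down the slope: Mg sinθ − f = Ma. The torque equation fR = Iα (with α = a/R) gives f = kMa.
Combining, a = g sinθ/(1+k) and f = kMa = kMg sinθ/(1+k).
f = 0.5 × 3.44 × 9.8 × sin24.8° / 1.5 ≈ 4.71 N.

f ≈ 4.71 N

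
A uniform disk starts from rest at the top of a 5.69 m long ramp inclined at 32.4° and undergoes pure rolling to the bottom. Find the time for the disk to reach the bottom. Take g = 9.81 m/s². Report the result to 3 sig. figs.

t ≈ 1.80 s

For this body I = (1/2)MR², i.e. k = I/(MR²) = 0.5.
Newton's second law down the slope: Mg sinθ − f = Ma. The torque equation fR = Iα (with α = a/R) gives f = kMa.
Hence a = g sinθ/(1+k) = 9.81×sin32.4°/1.5 = 3.504 m/s².
Starting from rest, L = ½at², so t = √(2L/a) = √(2×5.69/3.504) ≈ 1.80 s.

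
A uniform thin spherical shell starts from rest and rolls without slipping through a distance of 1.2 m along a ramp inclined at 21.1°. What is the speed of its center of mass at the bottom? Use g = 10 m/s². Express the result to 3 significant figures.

With I = (2/3)MR², the ratio k = I/(MR²) is 2/3.
The rolling condition ω = v/R makes the rotational term ½I(v/R)² = ½kMv², so KE_total = ½(1+k)Mv² = (5/6)Mv².
The vertical drop is h = L sinθ = 1.2 × sin21.1° = 0.432 m.
Energy conservation: Mgh = (5/6)Mv², so v = √(2gh/(1+k)) = √(2 × 10 × 0.432 / 1.667) ≈ 2.28 m/s.

v ≈ 2.28 m/s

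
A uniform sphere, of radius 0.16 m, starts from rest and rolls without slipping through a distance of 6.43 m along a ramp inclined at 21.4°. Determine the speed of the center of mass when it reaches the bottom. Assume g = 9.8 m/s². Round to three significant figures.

The moment of inertia is (2/5)MR², giving k ≡ I/(MR²) = 0.4.
Since it rolls without slipping, ω = v/R and KE = ½Mv² + ½Iω² = ½(1+k)Mv² = (7/10)Mv².
The vertical drop is h = L sinθ = 6.43 × sin21.4° = 2.346 m.
Energy conservation: Mgh = (7/10)Mv², so v = √(2gh/(1+k)) = √(2 × 9.8 × 2.346 / 1.4) ≈ 5.73 m/s.

v ≈ 5.73 m/s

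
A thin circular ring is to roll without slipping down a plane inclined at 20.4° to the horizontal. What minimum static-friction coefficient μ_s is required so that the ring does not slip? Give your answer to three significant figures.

The moment of inertia is MR², giving k ≡ I/(MR²) = 1.
Newton's second law down the slope: Mg sinθ − f = Ma. The torque equation fR = Iα (with α = a/R) gives f = kMa.
These give a = g sinθ/(1+k) and the required friction f = kMg sinθ/(1+k).
With N = Mg cosθ, the no-slip condition f ≤ μN gives μ_min = f/N = k tanθ/(1+k).
μ_min = 1 × tan20.4° / 2 ≈ 0.186.

μ_min ≈ 0.186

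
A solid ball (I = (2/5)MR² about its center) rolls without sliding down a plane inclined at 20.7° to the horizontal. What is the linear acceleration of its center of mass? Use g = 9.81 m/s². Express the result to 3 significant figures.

The moment of inertia is (2/5)MR², giving k ≡ I/(MR²) = 0.4.
Translational: Mg sinθ − f = Ma. Rotational about the CM: fR = Iα = kMRa, so f = kMa.
Eliminating f: Mg sinθ = (1+k)Ma, so a = g sinθ/(1+k) = 9.81 × sin20.7° / 1.4 ≈ 2.48 m/s².

a ≈ 2.48 m/s²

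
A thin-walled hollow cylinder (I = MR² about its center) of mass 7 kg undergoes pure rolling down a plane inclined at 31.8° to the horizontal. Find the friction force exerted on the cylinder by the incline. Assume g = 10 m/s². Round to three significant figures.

f ≈ 18.4 N

Here I = MR², so the shape factor k = I/(MR²) = 1.
Newton's second law down the slope: Mg sinθ − f = Ma. The torque equation fR = Iα (with α = a/R) gives f = kMa.
Combining, a = g sinθ/(1+k) and f = kMa = kMg sinθ/(1+k).
f = 1 × 7 × 10 × sin31.8° / 2 ≈ 18.4 N.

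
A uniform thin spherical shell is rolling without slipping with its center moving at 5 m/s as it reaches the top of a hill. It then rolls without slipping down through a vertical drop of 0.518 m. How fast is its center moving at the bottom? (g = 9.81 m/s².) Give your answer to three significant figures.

For this body I = (2/3)MR², i.e. k = I/(MR²) = 2/3.
The rolling condition ω = v/R makes the rotational term ½I(v/R)² = ½kMv², so KE_total = ½(1+k)Mv² = (5/6)Mv².
Conserving energy between top and bottom: (5/6)Mv² = (5/6)Mv₀² + Mgh, hence v² = v₀² + 2gh/(1+k).
v = √(5² + 2×9.81×0.518/1.667) = √31.1 ≈ 5.58 m/s.

v ≈ 5.58 m/s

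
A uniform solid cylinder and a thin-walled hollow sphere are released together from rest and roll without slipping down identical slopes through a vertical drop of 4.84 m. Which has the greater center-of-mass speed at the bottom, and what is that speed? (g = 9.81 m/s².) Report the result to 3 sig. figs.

For rolling without slipping, Mgh = ½(1+k)Mv² where k = I/(MR²), so v = √(2gh/(1+k)).
Uniform solid cylinder: k = 0.5, giving v = √(2×9.81×4.84/1.5) = 7.957 m/s.
Thin-walled hollow sphere: k = 2/3, giving v = √(2×9.81×4.84/1.667) = 7.548 m/s.
The smaller k wins: the uniform solid cylinder, at ≈ 7.96 m/s.

the uniform solid cylinder, at v ≈ 7.96 m/s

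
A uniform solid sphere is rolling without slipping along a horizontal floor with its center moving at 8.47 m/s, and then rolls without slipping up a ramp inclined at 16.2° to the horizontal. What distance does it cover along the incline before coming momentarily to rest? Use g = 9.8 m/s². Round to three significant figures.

d ≈ 18.4 m

With I = (2/5)MR², the ratio k = I/(MR²) is 0.4.
Since it rolls without slipping, ω = v/R and KE = ½Mv² + ½Iω² = ½(1+k)Mv² = (7/10)Mv².
Setting this equal to Mgh gives the vertical rise h = (1+k)v₀²/(2g) = 1.4×8.47²/(2×9.8) = 5.124 m.
The distance along the slope is d = h/sinθ = 5.124/sin16.2° ≈ 18.4 m.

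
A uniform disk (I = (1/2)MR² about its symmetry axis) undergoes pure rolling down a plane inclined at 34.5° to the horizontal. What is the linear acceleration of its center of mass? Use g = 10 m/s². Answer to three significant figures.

Here I = (1/2)MR², so the shape factor k = I/(MR²) = 0.5.
Along the incline Mg sinθ − f = Ma, and torque about the center fR = Iα = kMR²(a/R) gives f = kMa.
Eliminating f: Mg sinθ = (1+k)Ma, so a = g sinθ/(1+k) = 10 × sin34.5° / 1.5 ≈ 3.78 m/s².

a ≈ 3.78 m/s²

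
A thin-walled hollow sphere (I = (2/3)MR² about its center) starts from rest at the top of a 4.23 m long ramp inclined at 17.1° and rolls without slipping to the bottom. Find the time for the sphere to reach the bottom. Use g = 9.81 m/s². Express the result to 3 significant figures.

t ≈ 2.21 s

For this body I = (2/3)MR², i.e. k = I/(MR²) = 2/3.
Translational: Mg sinθ − f = Ma. Rotational about the CM: fR = Iα = kMRa, so f = kMa.
Hence a = g sinθ/(1+k) = 9.81×sin17.1°/1.667 = 1.731 m/s².
With constant a from rest, t = √(2L/a) = √(2·4.23/1.731) ≈ 2.21 s.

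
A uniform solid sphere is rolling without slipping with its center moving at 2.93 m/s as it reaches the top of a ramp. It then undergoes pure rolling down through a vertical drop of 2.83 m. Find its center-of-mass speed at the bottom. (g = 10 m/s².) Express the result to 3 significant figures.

v ≈ 7.00 m/s

The moment of inertia is (2/5)MR², giving k ≡ I/(MR²) = 0.4.
Rolling without slipping gives ω = v/R, so the total kinetic energy is ½Mv² + ½Iω² = ½(1+k)Mv² = (7/10)Mv².
Conserving energy between top and bottom: (7/10)Mv² = (7/10)Mv₀² + Mgh, hence v² = v₀² + 2gh/(1+k).
v = √(2.93² + 2×10×2.83/1.4) = √49.01 ≈ 7.00 m/s.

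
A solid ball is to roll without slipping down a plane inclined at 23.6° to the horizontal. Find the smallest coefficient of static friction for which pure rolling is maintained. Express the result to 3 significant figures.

With I = (2/5)MR², the ratio k = I/(MR²) is 0.4.
Newton's second law down the slope: Mg sinθ − f = Ma. The torque equation fR = Iα (with α = a/R) gives f = kMa.
These give a = g sinθ/(1+k) and the required friction f = kMg sinθ/(1+k).
The normal force is N = Mg cosθ, so μ_min = f/N = k tanθ/(1+k).
μ_min = 0.4 × tan23.6° / 1.4 ≈ 0.125.

μ_min ≈ 0.125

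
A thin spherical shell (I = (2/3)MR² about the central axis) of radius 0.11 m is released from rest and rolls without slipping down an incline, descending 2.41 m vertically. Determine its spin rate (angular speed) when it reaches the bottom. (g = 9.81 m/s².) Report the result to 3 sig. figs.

ω ≈ 48.4 rad/s

With I = (2/3)MR², the ratio k = I/(MR²) is 2/3.
Since it rolls without slipping, ω = v/R and KE = ½Mv² + ½Iω² = ½(1+k)Mv² = (5/6)Mv².
Energy conservation Mgh = ½(1+k)Mv² gives v = √(2gh/(1+k)) = √(2 × 9.81 × 2.41 / 1.667) = 5.326 m/s.
Then ω = v/R = 5.326 / 0.11 ≈ 48.4 rad/s.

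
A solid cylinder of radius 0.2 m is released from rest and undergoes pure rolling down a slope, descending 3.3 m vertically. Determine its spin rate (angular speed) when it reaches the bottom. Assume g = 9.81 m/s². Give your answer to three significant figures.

ω ≈ 32.8 rad/s

For this body I = (1/2)MR², i.e. k = I/(MR²) = 0.5.
Rolling without slipping gives ω = v/R, so the total kinetic energy is ½Mv² + ½Iω² = ½(1+k)Mv² = (3/4)Mv².
Energy conservation Mgh = ½(1+k)Mv² gives v = √(2gh/(1+k)) = √(2 × 9.81 × 3.3 / 1.5) = 6.57 m/s.
The angular speed follows from ω = v/R = 6.57/0.2 ≈ 32.8 rad/s.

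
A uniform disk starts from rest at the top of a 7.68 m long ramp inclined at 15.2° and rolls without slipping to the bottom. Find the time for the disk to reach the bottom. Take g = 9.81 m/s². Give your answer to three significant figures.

t ≈ 2.99 s

Here I = (1/2)MR², so the shape factor k = I/(MR²) = 0.5.
Newton's second law down the slope: Mg sinθ − f = Ma. The torque equation fR = Iα (with α = a/R) gives f = kMa.
Hence a = g sinθ/(1+k) = 9.81×sin15.2°/1.5 = 1.715 m/s².
With constant a from rest, t = √(2L/a) = √(2·7.68/1.715) ≈ 2.99 s.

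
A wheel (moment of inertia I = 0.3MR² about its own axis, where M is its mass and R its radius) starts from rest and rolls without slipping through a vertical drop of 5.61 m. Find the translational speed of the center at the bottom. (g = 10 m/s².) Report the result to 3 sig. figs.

v ≈ 9.29 m/s

For this body I = 0.3MR², i.e. k = I/(MR²) = 0.3.
The rolling condition ω = v/R makes the rotational term ½I(v/R)² = ½kMv², so KE_total = ½(1+k)Mv² = (13/20)Mv².
Energy conservation: Mgh = (13/20)Mv², so v = √(2gh/(1+k)) = √(2 × 10 × 5.61 / 1.3) ≈ 9.29 m/s.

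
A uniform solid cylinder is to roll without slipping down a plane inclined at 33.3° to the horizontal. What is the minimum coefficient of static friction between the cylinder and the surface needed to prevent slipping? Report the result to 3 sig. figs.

μ_min ≈ 0.219

Here I = (1/2)MR², so the shape factor k = I/(MR²) = 0.5.
Translational: Mg sinθ − f = Ma. Rotational about the CM: fR = Iα = kMRa, so f = kMa.
These give a = g sinθ/(1+k) and the required friction f = kMg sinθ/(1+k).
The normal force is N = Mg cosθ, so μ_min = f/N = k tanθ/(1+k).
μ_min = 0.5 × tan33.3° / 1.5 ≈ 0.219.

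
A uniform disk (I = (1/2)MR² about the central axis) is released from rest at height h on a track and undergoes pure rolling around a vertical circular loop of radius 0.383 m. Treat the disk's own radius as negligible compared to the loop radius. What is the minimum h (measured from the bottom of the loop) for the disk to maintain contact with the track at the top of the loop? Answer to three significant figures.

Here I = (1/2)MR², so the shape factor k = I/(MR²) = 0.5.
At the top, contact is just lost when gravity alone supplies the centripetal force: Mg = Mv_top²/r, i.e. v_top² = gr.
With ω = v/R, the kinetic energy at speed v is ½(1+k)Mv² = (3/4)Mv².
Energy conservation from release (height h) to the top (height 2r): Mgh = Mg(2r) + (3/4)M·gr.
Thus h_min = 2r + (1+k)r/2 = r(2 + 1.5/2) = 0.383 × 2.75 ≈ 1.05 m.

h_min ≈ 1.05 m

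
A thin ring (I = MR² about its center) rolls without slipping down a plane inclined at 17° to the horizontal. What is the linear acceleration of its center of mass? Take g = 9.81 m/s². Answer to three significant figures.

a ≈ 1.43 m/s²

Here I = MR², so the shape factor k = I/(MR²) = 1.
Translational: Mg sinθ − f = Ma. Rotational about the CM: fR = Iα = kMRa, so f = kMa.
Eliminating f: Mg sinθ = (1+k)Ma, so a = g sinθ/(1+k) = 9.81 × sin17° / 2 ≈ 1.43 m/s².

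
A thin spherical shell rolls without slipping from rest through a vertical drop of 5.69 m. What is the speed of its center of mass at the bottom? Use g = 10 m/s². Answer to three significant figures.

The moment of inertia is (2/3)MR², giving k ≡ I/(MR²) = 2/3.
Pure rolling means v = ωR; then KE = ½Mv² + ½I(v/R)² = ½(1+k)Mv² = (5/6)Mv².
Energy conservation: Mgh = (5/6)Mv², so v = √(2gh/(1+k)) = √(2 × 10 × 5.69 / 1.667) ≈ 8.26 m/s.

v ≈ 8.26 m/s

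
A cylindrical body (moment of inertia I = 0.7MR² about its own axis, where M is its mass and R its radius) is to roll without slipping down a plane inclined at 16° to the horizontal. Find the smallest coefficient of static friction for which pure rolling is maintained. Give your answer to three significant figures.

μ_min ≈ 0.118

Here I = 0.7MR², so the shape factor k = I/(MR²) = 0.7.
Along the incline Mg sinθ − f = Ma, and torque about the center fR = Iα = kMR²(a/R) gives f = kMa.
These give a = g sinθ/(1+k) and the required friction f = kMg sinθ/(1+k).
With N = Mg cosθ, the no-slip condition f ≤ μN gives μ_min = f/N = k tanθ/(1+k).
μ_min = 0.7 × tan16° / 1.7 ≈ 0.118.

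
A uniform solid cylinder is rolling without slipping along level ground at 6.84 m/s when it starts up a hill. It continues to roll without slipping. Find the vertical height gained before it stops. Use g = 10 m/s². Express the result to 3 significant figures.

h ≈ 3.51 m

For this body I = (1/2)MR², i.e. k = I/(MR²) = 0.5.
Since it rolls without slipping, ω = v/R and KE = ½Mv² + ½Iω² = ½(1+k)Mv² = (3/4)Mv².
At the top the kinetic energy is zero, so (3/4)Mv₀² = Mgh.
Thus h = (1+k)v₀²/(2g) = 1.5 × 6.84² / (2 × 10) ≈ 3.51 m.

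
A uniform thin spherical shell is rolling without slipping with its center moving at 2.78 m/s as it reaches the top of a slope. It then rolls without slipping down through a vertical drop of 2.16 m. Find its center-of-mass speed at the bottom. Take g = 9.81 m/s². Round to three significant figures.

v ≈ 5.76 m/s

For this body I = (2/3)MR², i.e. k = I/(MR²) = 2/3.
Rolling without slipping gives ω = v/R, so the total kinetic energy is ½Mv² + ½Iω² = ½(1+k)Mv² = (5/6)Mv².
Conserving energy between top and bottom: (5/6)Mv² = (5/6)Mv₀² + Mgh, hence v² = v₀² + 2gh/(1+k).
v = √(2.78² + 2×9.81×2.16/1.667) = √33.16 ≈ 5.76 m/s.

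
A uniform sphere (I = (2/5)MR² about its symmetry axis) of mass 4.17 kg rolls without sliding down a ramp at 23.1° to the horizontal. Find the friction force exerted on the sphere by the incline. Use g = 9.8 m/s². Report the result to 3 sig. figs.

Here I = (2/5)MR², so the shape factor k = I/(MR²) = 0.4.
Newton's second law down the slope: Mg sinθ − f = Ma. The torque equation fR = Iα (with α = a/R) gives f = kMa.
Combining, a = g sinθ/(1+k) and f = kMa = kMg sinθ/(1+k).
f = 0.4 × 4.17 × 9.8 × sin23.1° / 1.4 ≈ 4.58 N.

f ≈ 4.58 N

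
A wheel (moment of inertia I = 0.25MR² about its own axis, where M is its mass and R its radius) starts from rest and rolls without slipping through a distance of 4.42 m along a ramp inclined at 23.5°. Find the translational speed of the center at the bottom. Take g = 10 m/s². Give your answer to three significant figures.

v ≈ 5.31 m/s

For this body I = 0.25MR², i.e. k = I/(MR²) = 0.25.
Pure rolling means v = ωR; then KE = ½Mv² + ½I(v/R)² = ½(1+k)Mv² = (5/8)Mv².
The vertical drop is h = L sinθ = 4.42 × sin23.5° = 1.762 m.
Energy conservation: Mgh = (5/8)Mv², so v = √(2gh/(1+k)) = √(2 × 10 × 1.762 / 1.25) ≈ 5.31 m/s.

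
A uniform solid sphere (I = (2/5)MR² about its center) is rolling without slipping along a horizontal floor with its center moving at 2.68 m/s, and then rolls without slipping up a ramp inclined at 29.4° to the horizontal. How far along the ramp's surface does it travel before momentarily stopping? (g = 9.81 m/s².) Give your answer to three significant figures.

For this body I = (2/5)MR², i.e. k = I/(MR²) = 0.4.
The rolling condition ω = v/R makes the rotational term ½I(v/R)² = ½kMv², so KE_total = ½(1+k)Mv² = (7/10)Mv².
Setting this equal to Mgh gives the vertical rise h = (1+k)v₀²/(2g) = 1.4×2.68²/(2×9.81) = 0.5125 m.
Along the incline, d = h/sinθ = 0.5125/sin29.4° ≈ 1.04 m.

d ≈ 1.04 m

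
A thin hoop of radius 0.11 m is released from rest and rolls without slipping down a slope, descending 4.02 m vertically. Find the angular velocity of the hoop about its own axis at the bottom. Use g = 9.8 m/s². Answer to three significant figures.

Here I = MR², so the shape factor k = I/(MR²) = 1.
Pure rolling means v = ωR; then KE = ½Mv² + ½I(v/R)² = ½(1+k)Mv² = Mv².
Energy conservation Mgh = ½(1+k)Mv² gives v = √(2gh/(1+k)) = √(2 × 9.8 × 4.02 / 2) = 6.277 m/s.
Then ω = v/R = 6.277 / 0.11 ≈ 57.1 rad/s.

ω ≈ 57.1 rad/s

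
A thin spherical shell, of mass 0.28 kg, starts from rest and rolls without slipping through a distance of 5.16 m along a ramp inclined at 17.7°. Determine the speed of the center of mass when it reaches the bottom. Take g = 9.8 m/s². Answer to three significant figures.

The moment of inertia is (2/3)MR², giving k ≡ I/(MR²) = 2/3.
The rolling condition ω = v/R makes the rotational term ½I(v/R)² = ½kMv², so KE_total = ½(1+k)Mv² = (5/6)Mv².
The vertical drop is h = L sinθ = 5.16 × sin17.7° = 1.569 m.
Setting Mgh = (5/6)Mv² gives v = √(2gh/(1+k)) = √(2·9.8·1.569/1.667) ≈ 4.30 m/s.

v ≈ 4.30 m/s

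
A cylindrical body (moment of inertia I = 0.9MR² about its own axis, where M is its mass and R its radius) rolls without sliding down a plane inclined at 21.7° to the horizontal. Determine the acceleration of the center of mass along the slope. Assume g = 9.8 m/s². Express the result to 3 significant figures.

The moment of inertia is 0.9MR², giving k ≡ I/(MR²) = 0.9.
Along the incline Mg sinθ − f = Ma, and torque about the center fR = Iα = kMR²(a/R) gives f = kMa.
Eliminating f: Mg sinθ = (1+k)Ma, so a = g sinθ/(1+k) = 9.8 × sin21.7° / 1.9 ≈ 1.91 m/s².

a ≈ 1.91 m/s²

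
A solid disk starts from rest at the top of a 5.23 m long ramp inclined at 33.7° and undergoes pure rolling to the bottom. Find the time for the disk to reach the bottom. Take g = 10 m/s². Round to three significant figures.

For this body I = (1/2)MR², i.e. k = I/(MR²) = 0.5.
Newton's second law down the slope: Mg sinθ − f = Ma. The torque equation fR = Iα (with α = a/R) gives f = kMa.
Hence a = g sinθ/(1+k) = 10×sin33.7°/1.5 = 3.699 m/s².
Starting from rest, L = ½at², so t = √(2L/a) = √(2×5.23/3.699) ≈ 1.68 s.

t ≈ 1.68 s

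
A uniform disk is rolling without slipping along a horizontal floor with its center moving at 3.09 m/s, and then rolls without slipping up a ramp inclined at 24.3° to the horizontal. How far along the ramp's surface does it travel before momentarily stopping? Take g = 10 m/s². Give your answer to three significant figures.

d ≈ 1.74 m

The moment of inertia is (1/2)MR², giving k ≡ I/(MR²) = 0.5.
Since it rolls without slipping, ω = v/R and KE = ½Mv² + ½Iω² = ½(1+k)Mv² = (3/4)Mv².
Setting this equal to Mgh gives the vertical rise h = (1+k)v₀²/(2g) = 1.5×3.09²/(2×10) = 0.7161 m.
The distance along the slope is d = h/sinθ = 0.7161/sin24.3° ≈ 1.74 m.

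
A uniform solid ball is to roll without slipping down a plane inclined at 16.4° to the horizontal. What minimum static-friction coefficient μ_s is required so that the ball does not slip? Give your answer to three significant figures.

With I = (2/5)MR², the ratio k = I/(MR²) is 0.4.
Newton's second law down the slope: Mg sinθ − f = Ma. The torque equation fR = Iα (with α = a/R) gives f = kMa.
These give a = g sinθ/(1+k) and the required friction f = kMg sinθ/(1+k).
The normal force is N = Mg cosθ, so μ_min = f/N = k tanθ/(1+k).
μ_min = 0.4 × tan16.4° / 1.4 ≈ 0.0841.

μ_min ≈ 0.0841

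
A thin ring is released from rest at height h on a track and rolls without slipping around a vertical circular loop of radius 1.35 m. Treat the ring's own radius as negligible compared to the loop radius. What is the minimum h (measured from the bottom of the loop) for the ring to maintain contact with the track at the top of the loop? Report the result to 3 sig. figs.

h_min ≈ 4.05 m

For this body I = MR², i.e. k = I/(MR²) = 1.
At the top, contact is just lost when gravity alone supplies the centripetal force: Mg = Mv_top²/r, i.e. v_top² = gr.
With ω = v/R, the kinetic energy at speed v is ½(1+k)Mv² = Mv².
Energy conservation from release (height h) to the top (height 2r): Mgh = Mg(2r) + M·gr.
Thus h_min = 2r + (1+k)r/2 = r(2 + 2/2) = 1.35 × 3 ≈ 4.05 m.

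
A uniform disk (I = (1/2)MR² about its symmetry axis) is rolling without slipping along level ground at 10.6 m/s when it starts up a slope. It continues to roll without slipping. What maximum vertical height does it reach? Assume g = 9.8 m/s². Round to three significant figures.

h ≈ 8.60 m

With I = (1/2)MR², the ratio k = I/(MR²) is 0.5.
The rolling condition ω = v/R makes the rotational term ½I(v/R)² = ½kMv², so KE_total = ½(1+k)Mv² = (3/4)Mv².
At the top the kinetic energy is zero, so (3/4)Mv₀² = Mgh.
Thus h = (1+k)v₀²/(2g) = 1.5 × 10.6² / (2 × 9.8) ≈ 8.60 m.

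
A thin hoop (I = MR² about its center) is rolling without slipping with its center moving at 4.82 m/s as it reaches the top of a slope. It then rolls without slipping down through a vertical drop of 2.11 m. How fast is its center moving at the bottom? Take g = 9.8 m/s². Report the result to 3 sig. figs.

With I = MR², the ratio k = I/(MR²) is 1.
Pure rolling means v = ωR; then KE = ½Mv² + ½I(v/R)² = ½(1+k)Mv² = Mv².
Conserving energy between top and bottom: Mv² = Mv₀² + Mgh, hence v² = v₀² + 2gh/(1+k).
v = √(4.82² + 2×9.8×2.11/2) = √43.91 ≈ 6.63 m/s.

v ≈ 6.63 m/s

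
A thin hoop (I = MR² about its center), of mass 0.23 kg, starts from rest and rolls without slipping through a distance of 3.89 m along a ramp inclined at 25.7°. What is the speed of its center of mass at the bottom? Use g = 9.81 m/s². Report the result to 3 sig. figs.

With I = MR², the ratio k = I/(MR²) is 1.
Rolling without slipping gives ω = v/R, so the total kinetic energy is ½Mv² + ½Iω² = ½(1+k)Mv² = Mv².
The vertical drop is h = L sinθ = 3.89 × sin25.7° = 1.687 m.
Setting Mgh = Mv² gives v = √(2gh/(1+k)) = √(2·9.81·1.687/2) ≈ 4.07 m/s.

v ≈ 4.07 m/s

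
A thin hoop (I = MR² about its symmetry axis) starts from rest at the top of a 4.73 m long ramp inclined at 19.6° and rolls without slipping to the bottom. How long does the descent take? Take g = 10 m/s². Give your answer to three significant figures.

t ≈ 2.37 s

The moment of inertia is MR², giving k ≡ I/(MR²) = 1.
Newton's second law down the slope: Mg sinθ − f = Ma. The torque equation fR = Iα (with α = a/R) gives f = kMa.
Hence a = g sinθ/(1+k) = 10×sin19.6°/2 = 1.677 m/s².
Starting from rest, L = ½at², so t = √(2L/a) = √(2×4.73/1.677) ≈ 2.37 s.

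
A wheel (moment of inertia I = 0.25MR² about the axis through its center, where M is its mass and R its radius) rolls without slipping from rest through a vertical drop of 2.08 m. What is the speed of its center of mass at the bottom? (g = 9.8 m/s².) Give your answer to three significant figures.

Here I = 0.25MR², so the shape factor k = I/(MR²) = 0.25.
Pure rolling means v = ωR; then KE = ½Mv² + ½I(v/R)² = ½(1+k)Mv² = (5/8)Mv².
Setting Mgh = (5/8)Mv² gives v = √(2gh/(1+k)) = √(2·9.8·2.08/1.25) ≈ 5.71 m/s.

v ≈ 5.71 m/s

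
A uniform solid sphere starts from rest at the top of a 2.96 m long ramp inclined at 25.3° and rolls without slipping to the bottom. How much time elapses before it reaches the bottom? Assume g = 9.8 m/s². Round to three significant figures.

With I = (2/5)MR², the ratio k = I/(MR²) is 0.4.
Along the incline Mg sinθ − f = Ma, and torque about the center fR = Iα = kMR²(a/R) gives f = kMa.
Hence a = g sinθ/(1+k) = 9.8×sin25.3°/1.4 = 2.992 m/s².
Starting from rest, L = ½at², so t = √(2L/a) = √(2×2.96/2.992) ≈ 1.41 s.

t ≈ 1.41 s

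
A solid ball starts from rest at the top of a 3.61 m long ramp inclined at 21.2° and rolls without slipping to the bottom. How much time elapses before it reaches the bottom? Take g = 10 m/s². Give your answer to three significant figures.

t ≈ 1.67 s

With I = (2/5)MR², the ratio k = I/(MR²) is 0.4.
Newton's second law down the slope: Mg sinθ − f = Ma. The torque equation fR = Iα (with α = a/R) gives f = kMa.
Hence a = g sinθ/(1+k) = 10×sin21.2°/1.4 = 2.583 m/s².
Starting from rest, L = ½at², so t = √(2L/a) = √(2×3.61/2.583) ≈ 1.67 s.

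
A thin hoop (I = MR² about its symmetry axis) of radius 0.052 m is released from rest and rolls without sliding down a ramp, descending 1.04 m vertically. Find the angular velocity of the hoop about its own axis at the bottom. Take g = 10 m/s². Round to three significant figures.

Here I = MR², so the shape factor k = I/(MR²) = 1.
Rolling without slipping gives ω = v/R, so the total kinetic energy is ½Mv² + ½Iω² = ½(1+k)Mv² = Mv².
Energy conservation Mgh = ½(1+k)Mv² gives v = √(2gh/(1+k)) = √(2 × 10 × 1.04 / 2) = 3.225 m/s.
Then ω = v/R = 3.225 / 0.052 ≈ 62.0 rad/s.

ω ≈ 62.0 rad/s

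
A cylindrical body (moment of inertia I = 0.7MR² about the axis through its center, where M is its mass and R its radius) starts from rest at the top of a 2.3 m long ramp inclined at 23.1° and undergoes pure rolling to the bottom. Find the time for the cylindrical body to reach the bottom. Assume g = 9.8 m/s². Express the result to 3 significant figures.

The moment of inertia is 0.7MR², giving k ≡ I/(MR²) = 0.7.
Along the incline Mg sinθ − f = Ma, and torque about the center fR = Iα = kMR²(a/R) gives f = kMa.
Hence a = g sinθ/(1+k) = 9.8×sin23.1°/1.7 = 2.262 m/s².
With constant a from rest, t = √(2L/a) = √(2·2.3/2.262) ≈ 1.43 s.

t ≈ 1.43 s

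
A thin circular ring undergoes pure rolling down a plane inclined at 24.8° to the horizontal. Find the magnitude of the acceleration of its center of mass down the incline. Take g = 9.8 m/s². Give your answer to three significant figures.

a ≈ 2.06 m/s²

For this body I = MR², i.e. k = I/(MR²) = 1.
Translational: Mg sinθ − f = Ma. Rotational about the CM: fR = Iα = kMRa, so f = kMa.
Eliminating f: Mg sinθ = (1+k)Ma, so a = g sinθ/(1+k) = 9.8 × sin24.8° / 2 ≈ 2.06 m/s².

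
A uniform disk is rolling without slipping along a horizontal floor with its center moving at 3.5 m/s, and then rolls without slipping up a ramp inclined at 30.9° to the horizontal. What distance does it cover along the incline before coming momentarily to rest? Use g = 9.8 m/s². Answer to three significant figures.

For this body I = (1/2)MR², i.e. k = I/(MR²) = 0.5.
Rolling without slipping gives ω = v/R, so the total kinetic energy is ½Mv² + ½Iω² = ½(1+k)Mv² = (3/4)Mv².
Setting this equal to Mgh gives the vertical rise h = (1+k)v₀²/(2g) = 1.5×3.5²/(2×9.8) = 0.9375 m.
The distance along the slope is d = h/sinθ = 0.9375/sin30.9° ≈ 1.83 m.

d ≈ 1.83 m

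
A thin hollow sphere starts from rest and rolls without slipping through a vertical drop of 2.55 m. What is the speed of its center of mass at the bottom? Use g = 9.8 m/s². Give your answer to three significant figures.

Here I = (2/3)MR², so the shape factor k = I/(MR²) = 2/3.
The rolling condition ω = v/R makes the rotational term ½I(v/R)² = ½kMv², so KE_total = ½(1+k)Mv² = (5/6)Mv².
Energy conservation: Mgh = (5/6)Mv², so v = √(2gh/(1+k)) = √(2 × 9.8 × 2.55 / 1.667) ≈ 5.48 m/s.

v ≈ 5.48 m/s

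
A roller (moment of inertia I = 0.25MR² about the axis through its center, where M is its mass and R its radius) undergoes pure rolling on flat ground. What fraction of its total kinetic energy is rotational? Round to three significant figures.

fraction ≈ 0.200

For this body I = 0.25MR², i.e. k = I/(MR²) = 0.25.
Since ω = v/R, the translational part is ½Mv² and the rotational part is ½I(v/R)² = ½kMv²; the total is ½(1+k)Mv².
The rotational fraction is therefore k/(1+k) = 0.25/1.25 ≈ 0.200.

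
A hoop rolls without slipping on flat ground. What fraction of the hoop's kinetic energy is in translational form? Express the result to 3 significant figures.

fraction ≈ 0.500

With I = MR², the ratio k = I/(MR²) is 1.
Since ω = v/R, the translational part is ½Mv² and the rotational part is ½I(v/R)² = ½kMv²; the total is ½(1+k)Mv².
The translational fraction is therefore 1/(1+k) = 1/2 ≈ 0.500.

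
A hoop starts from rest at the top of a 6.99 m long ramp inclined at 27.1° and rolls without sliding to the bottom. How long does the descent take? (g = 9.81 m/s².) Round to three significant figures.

For this body I = MR², i.e. k = I/(MR²) = 1.
Translational: Mg sinθ − f = Ma. Rotational about the CM: fR = Iα = kMRa, so f = kMa.
Hence a = g sinθ/(1+k) = 9.81×sin27.1°/2 = 2.234 m/s².
With constant a from rest, t = √(2L/a) = √(2·6.99/2.234) ≈ 2.50 s.

t ≈ 2.50 s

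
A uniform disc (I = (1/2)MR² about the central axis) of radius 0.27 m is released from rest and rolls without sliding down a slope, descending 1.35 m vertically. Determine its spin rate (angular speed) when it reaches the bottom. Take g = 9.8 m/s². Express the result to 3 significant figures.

ω ≈ 15.6 rad/s

With I = (1/2)MR², the ratio k = I/(MR²) is 0.5.
Since it rolls without slipping, ω = v/R and KE = ½Mv² + ½Iω² = ½(1+k)Mv² = (3/4)Mv².
Energy conservation Mgh = ½(1+k)Mv² gives v = √(2gh/(1+k)) = √(2 × 9.8 × 1.35 / 1.5) = 4.2 m/s.
The angular speed follows from ω = v/R = 4.2/0.27 ≈ 15.6 rad/s.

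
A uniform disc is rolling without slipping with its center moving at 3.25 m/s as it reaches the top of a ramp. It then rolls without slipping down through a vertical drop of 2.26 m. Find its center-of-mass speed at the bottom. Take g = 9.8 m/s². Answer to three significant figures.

For this body I = (1/2)MR², i.e. k = I/(MR²) = 0.5.
The rolling condition ω = v/R makes the rotational term ½I(v/R)² = ½kMv², so KE_total = ½(1+k)Mv² = (3/4)Mv².
Conserving energy between top and bottom: (3/4)Mv² = (3/4)Mv₀² + Mgh, hence v² = v₀² + 2gh/(1+k).
v = √(3.25² + 2×9.8×2.26/1.5) = √40.09 ≈ 6.33 m/s.

v ≈ 6.33 m/s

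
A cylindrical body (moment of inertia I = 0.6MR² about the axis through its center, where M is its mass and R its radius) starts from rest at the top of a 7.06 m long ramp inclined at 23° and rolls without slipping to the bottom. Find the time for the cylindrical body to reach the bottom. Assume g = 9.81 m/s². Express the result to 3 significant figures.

t ≈ 2.43 s

For this body I = 0.6MR², i.e. k = I/(MR²) = 0.6.
Translational: Mg sinθ − f = Ma. Rotational about the CM: fR = Iα = kMRa, so f = kMa.
Hence a = g sinθ/(1+k) = 9.81×sin23°/1.6 = 2.396 m/s².
With constant a from rest, t = √(2L/a) = √(2·7.06/2.396) ≈ 2.43 s.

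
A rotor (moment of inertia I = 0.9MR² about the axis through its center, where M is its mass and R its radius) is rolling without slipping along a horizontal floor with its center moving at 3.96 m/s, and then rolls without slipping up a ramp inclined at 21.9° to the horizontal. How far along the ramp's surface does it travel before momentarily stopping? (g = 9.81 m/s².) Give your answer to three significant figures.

For this body I = 0.9MR², i.e. k = I/(MR²) = 0.9.
Since it rolls without slipping, ω = v/R and KE = ½Mv² + ½Iω² = ½(1+k)Mv² = (19/20)Mv².
Setting this equal to Mgh gives the vertical rise h = (1+k)v₀²/(2g) = 1.9×3.96²/(2×9.81) = 1.519 m.
The distance along the slope is d = h/sinθ = 1.519/sin21.9° ≈ 4.07 m.

d ≈ 4.07 m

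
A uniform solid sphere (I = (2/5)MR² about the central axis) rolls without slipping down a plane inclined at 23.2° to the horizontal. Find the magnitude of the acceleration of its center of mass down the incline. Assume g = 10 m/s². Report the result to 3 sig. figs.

With I = (2/5)MR², the ratio k = I/(MR²) is 0.4.
Newton's second law down the slope: Mg sinθ − f = Ma. The torque equation fR = Iα (with α = a/R) gives f = kMa.
Eliminating f: Mg sinθ = (1+k)Ma, so a = g sinθ/(1+k) = 10 × sin23.2° / 1.4 ≈ 2.81 m/s².

a ≈ 2.81 m/s²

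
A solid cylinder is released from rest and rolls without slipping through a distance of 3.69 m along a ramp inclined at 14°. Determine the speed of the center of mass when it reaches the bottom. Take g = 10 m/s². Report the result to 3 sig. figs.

Here I = (1/2)MR², so the shape factor k = I/(MR²) = 0.5.
Rolling without slipping gives ω = v/R, so the total kinetic energy is ½Mv² + ½Iω² = ½(1+k)Mv² = (3/4)Mv².
The vertical drop is h = L sinθ = 3.69 × sin14° = 0.8927 m.
Setting Mgh = (3/4)Mv² gives v = √(2gh/(1+k)) = √(2·10·0.8927/1.5) ≈ 3.45 m/s.

v ≈ 3.45 m/s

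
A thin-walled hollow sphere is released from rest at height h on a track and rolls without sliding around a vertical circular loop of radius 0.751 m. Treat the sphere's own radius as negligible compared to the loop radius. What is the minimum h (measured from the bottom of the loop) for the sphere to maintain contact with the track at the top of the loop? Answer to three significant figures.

For this body I = (2/3)MR², i.e. k = I/(MR²) = 2/3.
At the top, contact is just lost when gravity alone supplies the centripetal force: Mg = Mv_top²/r, i.e. v_top² = gr.
With ω = v/R, the kinetic energy at speed v is ½(1+k)Mv² = (5/6)Mv².
Energy conservation from release (height h) to the top (height 2r): Mgh = Mg(2r) + (5/6)M·gr.
Thus h_min = 2r + (1+k)r/2 = r(2 + 1.667/2) = 0.751 × 2.833 ≈ 2.13 m.

h_min ≈ 2.13 m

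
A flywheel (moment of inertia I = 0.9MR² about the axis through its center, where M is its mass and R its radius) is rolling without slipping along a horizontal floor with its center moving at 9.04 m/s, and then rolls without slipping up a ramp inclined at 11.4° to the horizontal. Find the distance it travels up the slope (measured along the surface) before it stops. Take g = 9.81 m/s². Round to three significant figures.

d ≈ 40.0 m

For this body I = 0.9MR², i.e. k = I/(MR²) = 0.9.
Since it rolls without slipping, ω = v/R and KE = ½Mv² + ½Iω² = ½(1+k)Mv² = (19/20)Mv².
Setting this equal to Mgh gives the vertical rise h = (1+k)v₀²/(2g) = 1.9×9.04²/(2×9.81) = 7.914 m.
Along the incline, d = h/sinθ = 7.914/sin11.4° ≈ 40.0 m.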